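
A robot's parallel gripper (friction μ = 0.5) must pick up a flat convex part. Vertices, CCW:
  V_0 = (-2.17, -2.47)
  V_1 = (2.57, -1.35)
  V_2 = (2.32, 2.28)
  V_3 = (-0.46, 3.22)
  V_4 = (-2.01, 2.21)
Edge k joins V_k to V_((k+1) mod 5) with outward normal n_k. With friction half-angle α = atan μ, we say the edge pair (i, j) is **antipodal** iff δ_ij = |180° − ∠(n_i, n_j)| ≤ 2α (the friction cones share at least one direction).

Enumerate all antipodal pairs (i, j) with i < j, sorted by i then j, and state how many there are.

α = atan 0.5 = 26.57°;  2α = 53.13°
n_0 = (+0.2300, -0.9732)
n_1 = (+0.9976, +0.0687)
n_2 = (+0.3203, +0.9473)
n_3 = (-0.5459, +0.8378)
n_4 = (-0.9994, +0.0342)
  (0,1): δ = 99.35°  ·
  (0,2): δ = 31.98°  ✓
  (0,3): δ = 19.79°  ✓
  (0,4): δ = 74.75°  ·
  (1,2): δ = 112.62°  ·
  (1,3): δ = 60.85°  ·
  (1,4): δ = 5.90°  ✓
  (2,3): δ = 128.23°  ·
  (2,4): δ = 73.28°  ·
  (3,4): δ = 125.05°  ·
antipodal pairs: 3

count = 3; pairs: (0,2), (0,3), (1,4)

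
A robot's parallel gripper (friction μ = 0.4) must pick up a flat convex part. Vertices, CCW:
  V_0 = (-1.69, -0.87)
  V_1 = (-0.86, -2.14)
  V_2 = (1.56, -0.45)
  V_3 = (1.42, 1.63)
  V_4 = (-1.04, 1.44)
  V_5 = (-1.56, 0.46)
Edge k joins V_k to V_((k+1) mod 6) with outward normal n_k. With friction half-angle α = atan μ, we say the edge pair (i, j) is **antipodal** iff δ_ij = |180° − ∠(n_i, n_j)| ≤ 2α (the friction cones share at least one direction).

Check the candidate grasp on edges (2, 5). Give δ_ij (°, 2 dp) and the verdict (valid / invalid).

α = atan 0.4 = 21.80°;  2α = 43.60°
edge 2: e_2 = (-0.14, +2.08);  n_2 = (+0.9977, +0.0672)
edge 5: e_5 = (-0.13, -1.33);  n_5 = (-0.9953, +0.0973)
∠(n_2, n_5) = 170.57°
δ = |180° − 170.57°| = 9.43°
9.43° ≤ 2α = 43.60°  →  valid

δ = 9.43°, valid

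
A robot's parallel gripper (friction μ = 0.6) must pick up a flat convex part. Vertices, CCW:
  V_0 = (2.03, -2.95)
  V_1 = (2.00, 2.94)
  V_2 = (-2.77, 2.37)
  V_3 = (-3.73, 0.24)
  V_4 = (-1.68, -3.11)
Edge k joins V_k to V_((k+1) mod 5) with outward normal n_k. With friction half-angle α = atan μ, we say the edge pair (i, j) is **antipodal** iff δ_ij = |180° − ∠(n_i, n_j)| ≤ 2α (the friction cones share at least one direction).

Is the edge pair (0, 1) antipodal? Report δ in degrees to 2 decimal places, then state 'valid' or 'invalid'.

α = atan 0.6 = 30.96°;  2α = 61.93°
edge 0: e_0 = (-0.03, +5.89);  n_0 = (+1.0000, +0.0051)
edge 1: e_1 = (-4.77, -0.57);  n_1 = (-0.1187, +0.9929)
∠(n_0, n_1) = 96.52°
δ = |180° − 96.52°| = 83.48°
83.48° > 2α = 61.93°  →  invalid

δ = 83.48°, invalid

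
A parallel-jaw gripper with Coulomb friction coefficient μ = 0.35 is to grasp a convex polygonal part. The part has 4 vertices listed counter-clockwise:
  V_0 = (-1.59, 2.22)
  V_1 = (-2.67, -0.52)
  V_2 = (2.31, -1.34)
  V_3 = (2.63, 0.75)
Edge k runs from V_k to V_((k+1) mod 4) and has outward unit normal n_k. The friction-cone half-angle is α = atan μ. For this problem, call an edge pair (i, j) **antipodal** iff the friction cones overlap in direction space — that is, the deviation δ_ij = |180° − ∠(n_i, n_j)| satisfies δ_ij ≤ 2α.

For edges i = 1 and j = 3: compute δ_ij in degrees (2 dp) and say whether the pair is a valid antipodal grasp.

δ = 9.85°, valid

α = atan 0.35 = 19.29°;  2α = 38.58°
edge 1: e_1 = (+4.98, -0.82);  n_1 = (-0.1625, -0.9867)
edge 3: e_3 = (-4.22, +1.47);  n_3 = (+0.3290, +0.9443)
∠(n_1, n_3) = 170.15°
δ = |180° − 170.15°| = 9.85°
9.85° ≤ 2α = 38.58°  →  valid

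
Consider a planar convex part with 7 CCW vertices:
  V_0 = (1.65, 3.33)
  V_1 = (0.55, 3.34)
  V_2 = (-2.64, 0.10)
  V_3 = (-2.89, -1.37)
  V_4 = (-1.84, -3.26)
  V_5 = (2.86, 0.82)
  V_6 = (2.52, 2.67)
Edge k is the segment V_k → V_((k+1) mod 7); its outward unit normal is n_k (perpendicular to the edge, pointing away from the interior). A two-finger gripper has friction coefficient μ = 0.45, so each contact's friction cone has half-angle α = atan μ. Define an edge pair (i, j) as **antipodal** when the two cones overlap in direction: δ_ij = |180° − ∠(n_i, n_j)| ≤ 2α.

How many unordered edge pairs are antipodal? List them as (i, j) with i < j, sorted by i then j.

α = atan 0.45 = 24.23°;  2α = 48.46°
n_0 = (+0.0091, +1.0000)
n_1 = (-0.7126, +0.7016)
n_2 = (-0.9858, +0.1677)
n_3 = (-0.8742, -0.4856)
n_4 = (+0.6555, -0.7552)
n_5 = (+0.9835, +0.1808)
n_6 = (+0.6044, +0.7967)
  (0,1): δ = 134.03°  ·
  (0,2): δ = 99.13°  ·
  (0,3): δ = 60.42°  ·
  (0,4): δ = 41.48°  ✓
  (0,5): δ = 100.93°  ·
  (0,6): δ = 143.34°  ·
  (1,2): δ = 145.10°  ·
  (1,3): δ = 106.39°  ·
  (1,4): δ = 4.48°  ✓
  (1,5): δ = 54.97°  ·
  (1,6): δ = 97.37°  ·
  (2,3): δ = 141.29°  ·
  (2,4): δ = 39.39°  ✓
  (2,5): δ = 20.07°  ✓
  (2,6): δ = 62.47°  ·
  (3,4): δ = 78.09°  ·
  (3,5): δ = 18.64°  ✓
  (3,6): δ = 23.76°  ✓
  (4,5): δ = 120.55°  ·
  (4,6): δ = 78.15°  ·
  (5,6): δ = 137.60°  ·
antipodal pairs: 6

count = 6; pairs: (0,4), (1,4), (2,4), (2,5), (3,5), (3,6)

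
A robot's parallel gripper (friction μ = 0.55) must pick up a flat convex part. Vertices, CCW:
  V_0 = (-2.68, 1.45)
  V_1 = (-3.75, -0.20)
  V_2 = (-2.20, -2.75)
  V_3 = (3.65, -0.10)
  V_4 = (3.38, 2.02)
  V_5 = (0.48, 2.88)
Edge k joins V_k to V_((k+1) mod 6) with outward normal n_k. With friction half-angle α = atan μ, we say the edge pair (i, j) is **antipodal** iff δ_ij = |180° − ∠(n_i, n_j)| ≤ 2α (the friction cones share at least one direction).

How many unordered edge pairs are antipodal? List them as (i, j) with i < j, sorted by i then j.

count = 6; pairs: (0,2), (0,3), (1,3), (1,4), (2,4), (2,5)

α = atan 0.55 = 28.81°;  2α = 57.62°
n_0 = (-0.8390, +0.5441)
n_1 = (-0.8545, -0.5194)
n_2 = (+0.4126, -0.9109)
n_3 = (+0.9920, +0.1263)
n_4 = (+0.2843, +0.9587)
n_5 = (-0.4123, +0.9111)
  (0,1): δ = 115.74°  ·
  (0,2): δ = 32.67°  ✓
  (0,3): δ = 40.22°  ✓
  (0,4): δ = 106.44°  ·
  (0,5): δ = 147.31°  ·
  (1,2): δ = 96.92°  ·
  (1,3): δ = 24.04°  ✓
  (1,4): δ = 42.19°  ✓
  (1,5): δ = 83.06°  ·
  (2,3): δ = 107.11°  ·
  (2,4): δ = 40.89°  ✓
  (2,5): δ = 0.02°  ✓
  (3,4): δ = 113.78°  ·
  (3,5): δ = 72.91°  ·
  (4,5): δ = 139.13°  ·
antipodal pairs: 6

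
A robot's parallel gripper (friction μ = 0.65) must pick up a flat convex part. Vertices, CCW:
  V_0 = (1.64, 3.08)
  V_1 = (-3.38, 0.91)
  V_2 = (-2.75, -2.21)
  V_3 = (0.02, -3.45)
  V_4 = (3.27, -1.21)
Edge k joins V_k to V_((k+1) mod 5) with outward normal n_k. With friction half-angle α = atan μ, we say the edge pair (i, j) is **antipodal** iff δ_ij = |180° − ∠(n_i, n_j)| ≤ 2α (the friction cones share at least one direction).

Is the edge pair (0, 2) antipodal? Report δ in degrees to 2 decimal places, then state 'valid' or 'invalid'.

δ = 47.49°, valid

α = atan 0.65 = 33.02°;  2α = 66.05°
edge 0: e_0 = (-5.02, -2.17);  n_0 = (-0.3968, +0.9179)
edge 2: e_2 = (+2.77, -1.24);  n_2 = (-0.4086, -0.9127)
∠(n_0, n_2) = 132.51°
δ = |180° − 132.51°| = 47.49°
47.49° ≤ 2α = 66.05°  →  valid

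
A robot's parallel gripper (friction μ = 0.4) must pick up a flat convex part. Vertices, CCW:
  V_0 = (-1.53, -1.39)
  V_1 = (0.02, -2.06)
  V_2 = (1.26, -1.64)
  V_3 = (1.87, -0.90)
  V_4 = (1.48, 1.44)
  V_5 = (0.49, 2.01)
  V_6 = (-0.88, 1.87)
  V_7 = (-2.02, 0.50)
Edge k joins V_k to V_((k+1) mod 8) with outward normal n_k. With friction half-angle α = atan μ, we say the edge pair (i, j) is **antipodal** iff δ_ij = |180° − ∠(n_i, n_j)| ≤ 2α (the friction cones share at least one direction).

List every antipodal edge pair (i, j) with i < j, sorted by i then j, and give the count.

α = atan 0.4 = 21.80°;  2α = 43.60°
n_0 = (-0.3968, -0.9179)
n_1 = (+0.3208, -0.9471)
n_2 = (+0.7716, -0.6361)
n_3 = (+0.9864, +0.1644)
n_4 = (+0.4990, +0.8666)
n_5 = (-0.1017, +0.9948)
n_6 = (-0.7687, +0.6396)
n_7 = (-0.9680, -0.2510)
  (0,1): δ = 137.91°  ·
  (0,2): δ = 106.12°  ·
  (0,3): δ = 57.16°  ·
  (0,4): δ = 6.55°  ✓
  (0,5): δ = 29.21°  ✓
  (0,6): δ = 73.61°  ·
  (0,7): δ = 127.91°  ·
  (1,2): δ = 148.21°  ·
  (1,3): δ = 99.25°  ·
  (1,4): δ = 48.64°  ·
  (1,5): δ = 12.88°  ✓
  (1,6): δ = 31.52°  ✓
  (1,7): δ = 85.82°  ·
  (2,3): δ = 131.04°  ·
  (2,4): δ = 80.43°  ·
  (2,5): δ = 44.67°  ·
  (2,6): δ = 0.26°  ✓
  (2,7): δ = 54.03°  ·
  (3,4): δ = 129.39°  ·
  (3,5): δ = 93.63°  ·
  (3,6): δ = 49.23°  ·
  (3,7): δ = 5.07°  ✓
  (4,5): δ = 144.23°  ·
  (4,6): δ = 99.83°  ·
  (4,7): δ = 45.53°  ·
  (5,6): δ = 135.60°  ·
  (5,7): δ = 81.30°  ·
  (6,7): δ = 125.70°  ·
antipodal pairs: 6

count = 6; pairs: (0,4), (0,5), (1,5), (1,6), (2,6), (3,7)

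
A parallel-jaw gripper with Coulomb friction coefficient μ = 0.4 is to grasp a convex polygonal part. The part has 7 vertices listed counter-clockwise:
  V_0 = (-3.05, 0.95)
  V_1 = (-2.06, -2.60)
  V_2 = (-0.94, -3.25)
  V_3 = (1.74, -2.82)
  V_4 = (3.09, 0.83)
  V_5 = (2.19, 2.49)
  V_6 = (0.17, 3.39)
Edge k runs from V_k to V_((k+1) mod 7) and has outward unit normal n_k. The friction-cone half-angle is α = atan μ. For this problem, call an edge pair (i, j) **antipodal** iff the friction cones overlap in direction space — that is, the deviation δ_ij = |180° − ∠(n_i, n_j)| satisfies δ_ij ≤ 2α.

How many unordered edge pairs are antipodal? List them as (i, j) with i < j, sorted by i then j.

count = 7; pairs: (0,3), (0,4), (1,4), (1,5), (2,5), (2,6), (3,6)

α = atan 0.4 = 21.80°;  2α = 43.60°
n_0 = (-0.9632, -0.2686)
n_1 = (-0.5019, -0.8649)
n_2 = (+0.1584, -0.9874)
n_3 = (+0.9379, -0.3469)
n_4 = (+0.8791, +0.4766)
n_5 = (+0.4070, +0.9134)
n_6 = (-0.6040, +0.7970)
  (0,1): δ = 135.71°  ·
  (0,2): δ = 96.47°  ·
  (0,3): δ = 35.88°  ✓
  (0,4): δ = 12.88°  ✓
  (0,5): δ = 50.40°  ·
  (0,6): δ = 111.57°  ·
  (1,2): δ = 140.76°  ·
  (1,3): δ = 80.17°  ·
  (1,4): δ = 31.41°  ✓
  (1,5): δ = 6.11°  ✓
  (1,6): δ = 67.28°  ·
  (2,3): δ = 119.41°  ·
  (2,4): δ = 70.65°  ·
  (2,5): δ = 33.13°  ✓
  (2,6): δ = 28.04°  ✓
  (3,4): δ = 131.24°  ·
  (3,5): δ = 93.72°  ·
  (3,6): δ = 32.55°  ✓
  (4,5): δ = 142.48°  ·
  (4,6): δ = 81.31°  ·
  (5,6): δ = 118.83°  ·
antipodal pairs: 7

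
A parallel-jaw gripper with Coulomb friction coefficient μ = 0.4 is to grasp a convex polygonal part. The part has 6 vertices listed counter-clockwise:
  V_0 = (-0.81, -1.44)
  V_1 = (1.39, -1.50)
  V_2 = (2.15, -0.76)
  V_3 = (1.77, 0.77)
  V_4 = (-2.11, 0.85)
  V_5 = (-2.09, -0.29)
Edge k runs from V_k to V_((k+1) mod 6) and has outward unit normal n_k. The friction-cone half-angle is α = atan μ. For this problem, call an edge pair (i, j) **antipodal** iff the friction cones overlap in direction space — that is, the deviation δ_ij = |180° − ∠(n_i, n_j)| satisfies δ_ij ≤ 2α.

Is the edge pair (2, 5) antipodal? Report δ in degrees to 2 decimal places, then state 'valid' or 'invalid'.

δ = 34.11°, valid

α = atan 0.4 = 21.80°;  2α = 43.60°
edge 2: e_2 = (-0.38, +1.53);  n_2 = (+0.9705, +0.2410)
edge 5: e_5 = (+1.28, -1.15);  n_5 = (-0.6683, -0.7439)
∠(n_2, n_5) = 145.89°
δ = |180° − 145.89°| = 34.11°
34.11° ≤ 2α = 43.60°  →  valid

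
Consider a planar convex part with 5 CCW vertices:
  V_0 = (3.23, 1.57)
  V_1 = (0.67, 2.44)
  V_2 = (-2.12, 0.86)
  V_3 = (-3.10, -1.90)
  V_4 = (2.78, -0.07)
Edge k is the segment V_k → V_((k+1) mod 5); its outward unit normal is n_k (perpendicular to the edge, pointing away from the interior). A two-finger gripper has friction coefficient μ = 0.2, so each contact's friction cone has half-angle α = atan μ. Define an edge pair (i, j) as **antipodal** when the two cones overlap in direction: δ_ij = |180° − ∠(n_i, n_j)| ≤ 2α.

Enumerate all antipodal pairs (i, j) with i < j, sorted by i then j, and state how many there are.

count = 2; pairs: (1,3), (2,4)

α = atan 0.2 = 11.31°;  2α = 22.62°
n_0 = (+0.3218, +0.9468)
n_1 = (-0.4928, +0.8702)
n_2 = (-0.9424, +0.3346)
n_3 = (+0.2972, -0.9548)
n_4 = (+0.9644, -0.2646)
  (0,1): δ = 131.71°  ·
  (0,2): δ = 90.78°  ·
  (0,3): δ = 36.06°  ·
  (0,4): δ = 93.43°  ·
  (1,2): δ = 139.07°  ·
  (1,3): δ = 12.24°  ✓
  (1,4): δ = 45.13°  ·
  (2,3): δ = 53.16°  ·
  (2,4): δ = 4.20°  ✓
  (3,4): δ = 122.63°  ·
antipodal pairs: 2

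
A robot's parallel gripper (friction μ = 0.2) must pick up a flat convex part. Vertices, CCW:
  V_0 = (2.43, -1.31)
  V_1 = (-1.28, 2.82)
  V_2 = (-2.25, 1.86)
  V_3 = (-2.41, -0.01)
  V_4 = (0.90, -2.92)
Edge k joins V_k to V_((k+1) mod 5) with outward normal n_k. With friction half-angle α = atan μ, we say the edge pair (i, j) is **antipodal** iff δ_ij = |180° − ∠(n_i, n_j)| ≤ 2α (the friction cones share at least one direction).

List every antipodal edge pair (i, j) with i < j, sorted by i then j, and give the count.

α = atan 0.2 = 11.31°;  2α = 22.62°
n_0 = (+0.7439, +0.6683)
n_1 = (-0.7034, +0.7108)
n_2 = (-0.9964, +0.0853)
n_3 = (-0.6603, -0.7510)
n_4 = (+0.7249, -0.6889)
  (0,1): δ = 87.23°  ·
  (0,2): δ = 46.82°  ·
  (0,3): δ = 6.75°  ✓
  (0,4): δ = 94.53°  ·
  (1,2): δ = 139.59°  ·
  (1,3): δ = 86.02°  ·
  (1,4): δ = 1.76°  ✓
  (2,3): δ = 126.43°  ·
  (2,4): δ = 38.65°  ·
  (3,4): δ = 92.22°  ·
antipodal pairs: 2

count = 2; pairs: (0,3), (1,4)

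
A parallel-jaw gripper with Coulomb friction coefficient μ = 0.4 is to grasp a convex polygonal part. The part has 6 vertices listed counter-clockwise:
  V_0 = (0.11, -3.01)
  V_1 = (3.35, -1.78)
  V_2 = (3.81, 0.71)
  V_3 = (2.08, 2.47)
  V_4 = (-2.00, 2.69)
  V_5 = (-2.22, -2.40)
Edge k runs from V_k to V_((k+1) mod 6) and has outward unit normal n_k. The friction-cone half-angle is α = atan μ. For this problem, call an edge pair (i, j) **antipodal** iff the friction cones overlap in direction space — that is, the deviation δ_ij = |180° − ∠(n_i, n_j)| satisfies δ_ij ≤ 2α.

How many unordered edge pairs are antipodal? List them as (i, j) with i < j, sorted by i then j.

count = 4; pairs: (0,3), (1,4), (2,5), (3,5)

α = atan 0.4 = 21.80°;  2α = 43.60°
n_0 = (+0.3549, -0.9349)
n_1 = (+0.9834, -0.1817)
n_2 = (+0.7132, +0.7010)
n_3 = (+0.0538, +0.9985)
n_4 = (-0.9991, +0.0432)
n_5 = (-0.2533, -0.9674)
  (0,1): δ = 121.26°  ·
  (0,2): δ = 66.28°  ·
  (0,3): δ = 23.87°  ✓
  (0,4): δ = 66.74°  ·
  (0,5): δ = 144.54°  ·
  (1,2): δ = 125.03°  ·
  (1,3): δ = 82.62°  ·
  (1,4): δ = 7.99°  ✓
  (1,5): δ = 85.80°  ·
  (2,3): δ = 137.59°  ·
  (2,4): δ = 46.98°  ·
  (2,5): δ = 30.82°  ✓
  (3,4): δ = 89.39°  ·
  (3,5): δ = 11.58°  ✓
  (4,5): δ = 102.20°  ·
antipodal pairs: 4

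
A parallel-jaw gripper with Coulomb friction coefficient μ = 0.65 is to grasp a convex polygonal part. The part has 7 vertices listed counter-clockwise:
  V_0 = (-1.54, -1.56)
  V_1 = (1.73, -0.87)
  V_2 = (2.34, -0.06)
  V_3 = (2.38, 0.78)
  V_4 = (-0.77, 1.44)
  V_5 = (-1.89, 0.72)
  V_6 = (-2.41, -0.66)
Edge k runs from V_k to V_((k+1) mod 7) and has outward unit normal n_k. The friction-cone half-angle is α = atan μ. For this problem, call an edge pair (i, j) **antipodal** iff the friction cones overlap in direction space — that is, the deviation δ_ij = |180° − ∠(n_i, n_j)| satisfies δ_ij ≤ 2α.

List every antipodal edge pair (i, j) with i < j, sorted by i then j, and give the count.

count = 10; pairs: (0,3), (0,4), (0,5), (1,3), (1,4), (1,5), (2,4), (2,5), (2,6), (3,6)

α = atan 0.65 = 33.02°;  2α = 66.05°
n_0 = (+0.2065, -0.9785)
n_1 = (+0.7988, -0.6016)
n_2 = (+0.9989, -0.0476)
n_3 = (+0.2051, +0.9787)
n_4 = (-0.5408, +0.8412)
n_5 = (-0.9358, +0.3526)
n_6 = (-0.7190, -0.6950)
  (0,1): δ = 138.90°  ·
  (0,2): δ = 104.64°  ·
  (0,3): δ = 23.75°  ✓
  (0,4): δ = 20.82°  ✓
  (0,5): δ = 57.44°  ✓
  (0,6): δ = 122.11°  ·
  (1,2): δ = 145.74°  ·
  (1,3): δ = 64.85°  ✓
  (1,4): δ = 20.28°  ✓
  (1,5): δ = 16.34°  ✓
  (1,6): δ = 81.01°  ·
  (2,3): δ = 99.11°  ·
  (2,4): δ = 54.54°  ✓
  (2,5): δ = 17.92°  ✓
  (2,6): δ = 46.76°  ✓
  (3,4): δ = 135.43°  ·
  (3,5): δ = 98.81°  ·
  (3,6): δ = 34.14°  ✓
  (4,5): δ = 143.38°  ·
  (4,6): δ = 78.71°  ·
  (5,6): δ = 115.32°  ·
antipodal pairs: 10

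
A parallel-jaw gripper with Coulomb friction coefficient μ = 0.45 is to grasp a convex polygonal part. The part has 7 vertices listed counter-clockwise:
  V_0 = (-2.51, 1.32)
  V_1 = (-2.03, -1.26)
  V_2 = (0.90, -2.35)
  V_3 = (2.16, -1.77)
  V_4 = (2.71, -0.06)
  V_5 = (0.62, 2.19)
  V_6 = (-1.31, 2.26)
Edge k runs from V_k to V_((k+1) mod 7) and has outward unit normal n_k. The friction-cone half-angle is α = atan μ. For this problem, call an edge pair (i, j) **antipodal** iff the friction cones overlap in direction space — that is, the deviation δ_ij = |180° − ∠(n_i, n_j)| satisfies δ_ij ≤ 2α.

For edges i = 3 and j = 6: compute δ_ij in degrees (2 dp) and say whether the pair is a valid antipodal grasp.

δ = 34.10°, valid

α = atan 0.45 = 24.23°;  2α = 48.46°
edge 3: e_3 = (+0.55, +1.71);  n_3 = (+0.9520, -0.3062)
edge 6: e_6 = (-1.20, -0.94);  n_6 = (-0.6167, +0.7872)
∠(n_3, n_6) = 145.90°
δ = |180° − 145.90°| = 34.10°
34.10° ≤ 2α = 48.46°  →  valid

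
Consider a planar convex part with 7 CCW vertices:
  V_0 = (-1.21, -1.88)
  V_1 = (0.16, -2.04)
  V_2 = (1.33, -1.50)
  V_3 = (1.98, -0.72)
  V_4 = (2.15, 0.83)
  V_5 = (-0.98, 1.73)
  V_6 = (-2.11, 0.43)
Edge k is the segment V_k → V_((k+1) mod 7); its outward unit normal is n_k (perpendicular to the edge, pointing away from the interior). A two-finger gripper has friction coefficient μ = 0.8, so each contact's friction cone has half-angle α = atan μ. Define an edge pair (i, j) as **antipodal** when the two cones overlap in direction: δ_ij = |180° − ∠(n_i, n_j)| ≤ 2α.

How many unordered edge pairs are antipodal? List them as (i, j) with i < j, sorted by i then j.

α = atan 0.8 = 38.66°;  2α = 77.32°
n_0 = (-0.1160, -0.9932)
n_1 = (+0.4191, -0.9080)
n_2 = (+0.7682, -0.6402)
n_3 = (+0.9940, -0.1090)
n_4 = (+0.2763, +0.9611)
n_5 = (-0.7547, +0.6560)
n_6 = (-0.9318, -0.3630)
  (0,1): δ = 148.56°  ·
  (0,2): δ = 123.14°  ·
  (0,3): δ = 89.60°  ·
  (0,4): δ = 9.38°  ✓
  (0,5): δ = 55.66°  ✓
  (0,6): δ = 117.95°  ·
  (1,2): δ = 154.58°  ·
  (1,3): δ = 121.03°  ·
  (1,4): δ = 40.82°  ✓
  (1,5): δ = 24.23°  ✓
  (1,6): δ = 86.51°  ·
  (2,3): δ = 146.45°  ·
  (2,4): δ = 66.24°  ✓
  (2,5): δ = 1.19°  ✓
  (2,6): δ = 61.09°  ✓
  (3,4): δ = 99.78°  ·
  (3,5): δ = 34.74°  ✓
  (3,6): δ = 27.55°  ✓
  (4,5): δ = 114.96°  ·
  (4,6): δ = 52.67°  ✓
  (5,6): δ = 117.72°  ·
antipodal pairs: 10

count = 10; pairs: (0,4), (0,5), (1,4), (1,5), (2,4), (2,5), (2,6), (3,5), (3,6), (4,6)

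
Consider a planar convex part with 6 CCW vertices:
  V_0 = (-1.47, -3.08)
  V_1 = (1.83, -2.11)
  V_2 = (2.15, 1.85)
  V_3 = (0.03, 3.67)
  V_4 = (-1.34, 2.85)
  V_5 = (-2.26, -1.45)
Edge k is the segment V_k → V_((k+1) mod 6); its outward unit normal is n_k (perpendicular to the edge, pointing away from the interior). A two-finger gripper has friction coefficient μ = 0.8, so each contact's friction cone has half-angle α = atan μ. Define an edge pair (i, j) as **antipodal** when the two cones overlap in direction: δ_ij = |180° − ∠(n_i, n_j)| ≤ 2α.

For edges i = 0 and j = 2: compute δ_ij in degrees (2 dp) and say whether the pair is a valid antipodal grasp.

α = atan 0.8 = 38.66°;  2α = 77.32°
edge 0: e_0 = (+3.30, +0.97);  n_0 = (+0.2820, -0.9594)
edge 2: e_2 = (-2.12, +1.82);  n_2 = (+0.6514, +0.7588)
∠(n_0, n_2) = 122.97°
δ = |180° − 122.97°| = 57.03°
57.03° ≤ 2α = 77.32°  →  valid

δ = 57.03°, valid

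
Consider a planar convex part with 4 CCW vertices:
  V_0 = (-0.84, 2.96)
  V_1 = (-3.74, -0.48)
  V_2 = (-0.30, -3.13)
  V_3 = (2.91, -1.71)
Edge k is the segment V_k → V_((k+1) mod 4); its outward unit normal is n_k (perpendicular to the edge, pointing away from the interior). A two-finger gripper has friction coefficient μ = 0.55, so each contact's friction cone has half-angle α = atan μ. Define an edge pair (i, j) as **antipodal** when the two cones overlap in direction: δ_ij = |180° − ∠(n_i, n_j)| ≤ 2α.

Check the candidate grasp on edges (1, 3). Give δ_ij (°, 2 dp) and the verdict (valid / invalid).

α = atan 0.55 = 28.81°;  2α = 57.62°
edge 1: e_1 = (+3.44, -2.65);  n_1 = (-0.6103, -0.7922)
edge 3: e_3 = (-3.75, +4.67);  n_3 = (+0.7797, +0.6261)
∠(n_1, n_3) = 166.37°
δ = |180° − 166.37°| = 13.63°
13.63° ≤ 2α = 57.62°  →  valid

δ = 13.63°, valid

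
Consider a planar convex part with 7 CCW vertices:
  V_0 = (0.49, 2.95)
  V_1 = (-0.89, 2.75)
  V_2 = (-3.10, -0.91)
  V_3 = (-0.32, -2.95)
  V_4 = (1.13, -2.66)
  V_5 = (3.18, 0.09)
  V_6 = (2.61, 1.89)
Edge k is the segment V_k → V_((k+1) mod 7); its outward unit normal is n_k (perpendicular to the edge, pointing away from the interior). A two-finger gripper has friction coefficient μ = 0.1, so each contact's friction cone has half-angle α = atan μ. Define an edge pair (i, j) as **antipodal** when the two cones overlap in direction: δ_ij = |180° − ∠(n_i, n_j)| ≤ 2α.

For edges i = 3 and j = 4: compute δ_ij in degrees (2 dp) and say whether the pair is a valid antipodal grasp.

α = atan 0.1 = 5.71°;  2α = 11.42°
edge 3: e_3 = (+1.45, +0.29);  n_3 = (+0.1961, -0.9806)
edge 4: e_4 = (+2.05, +2.75);  n_4 = (+0.8017, -0.5977)
∠(n_3, n_4) = 41.99°
δ = |180° − 41.99°| = 138.01°
138.01° > 2α = 11.42°  →  invalid

δ = 138.01°, invalid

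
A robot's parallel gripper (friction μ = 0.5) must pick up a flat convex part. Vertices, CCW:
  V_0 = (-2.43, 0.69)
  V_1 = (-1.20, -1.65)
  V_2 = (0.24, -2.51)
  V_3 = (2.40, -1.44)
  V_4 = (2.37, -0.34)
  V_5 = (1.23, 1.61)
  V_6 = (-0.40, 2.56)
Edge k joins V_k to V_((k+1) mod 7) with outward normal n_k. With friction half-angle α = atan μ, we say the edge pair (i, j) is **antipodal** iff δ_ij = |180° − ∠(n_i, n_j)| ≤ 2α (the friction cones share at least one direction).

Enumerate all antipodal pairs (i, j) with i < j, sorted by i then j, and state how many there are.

α = atan 0.5 = 26.57°;  2α = 53.13°
n_0 = (-0.8852, -0.4653)
n_1 = (-0.5127, -0.8585)
n_2 = (+0.4439, -0.8961)
n_3 = (+0.9996, +0.0273)
n_4 = (+0.8633, +0.5047)
n_5 = (+0.5035, +0.8640)
n_6 = (-0.6775, +0.7355)
  (0,1): δ = 148.57°  ·
  (0,2): δ = 91.38°  ·
  (0,3): δ = 26.17°  ✓
  (0,4): δ = 2.58°  ✓
  (0,5): δ = 32.04°  ✓
  (0,6): δ = 104.92°  ·
  (1,2): δ = 122.80°  ·
  (1,3): δ = 57.59°  ·
  (1,4): δ = 28.84°  ✓
  (1,5): δ = 0.61°  ✓
  (1,6): δ = 73.50°  ·
  (2,3): δ = 114.79°  ·
  (2,4): δ = 86.04°  ·
  (2,5): δ = 56.59°  ·
  (2,6): δ = 16.30°  ✓
  (3,4): δ = 151.25°  ·
  (3,5): δ = 121.80°  ·
  (3,6): δ = 48.91°  ✓
  (4,5): δ = 150.55°  ·
  (4,6): δ = 77.66°  ·
  (5,6): δ = 107.11°  ·
antipodal pairs: 7

count = 7; pairs: (0,3), (0,4), (0,5), (1,4), (1,5), (2,6), (3,6)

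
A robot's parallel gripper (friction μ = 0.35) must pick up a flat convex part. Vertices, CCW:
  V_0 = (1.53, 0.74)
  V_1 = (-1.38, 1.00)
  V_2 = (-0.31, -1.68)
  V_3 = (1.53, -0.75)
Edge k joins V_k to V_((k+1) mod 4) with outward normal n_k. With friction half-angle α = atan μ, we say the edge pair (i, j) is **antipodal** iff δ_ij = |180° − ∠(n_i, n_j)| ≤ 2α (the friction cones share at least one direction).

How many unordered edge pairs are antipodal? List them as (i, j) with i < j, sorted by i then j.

α = atan 0.35 = 19.29°;  2α = 38.58°
n_0 = (+0.0890, +0.9960)
n_1 = (-0.9287, -0.3708)
n_2 = (+0.4511, -0.8925)
n_3 = (+1.0000, -0.0000)
  (0,1): δ = 63.13°  ·
  (0,2): δ = 31.92°  ✓
  (0,3): δ = 95.11°  ·
  (1,2): δ = 84.95°  ·
  (1,3): δ = 21.76°  ✓
  (2,3): δ = 116.81°  ·
antipodal pairs: 2

count = 2; pairs: (0,2), (1,3)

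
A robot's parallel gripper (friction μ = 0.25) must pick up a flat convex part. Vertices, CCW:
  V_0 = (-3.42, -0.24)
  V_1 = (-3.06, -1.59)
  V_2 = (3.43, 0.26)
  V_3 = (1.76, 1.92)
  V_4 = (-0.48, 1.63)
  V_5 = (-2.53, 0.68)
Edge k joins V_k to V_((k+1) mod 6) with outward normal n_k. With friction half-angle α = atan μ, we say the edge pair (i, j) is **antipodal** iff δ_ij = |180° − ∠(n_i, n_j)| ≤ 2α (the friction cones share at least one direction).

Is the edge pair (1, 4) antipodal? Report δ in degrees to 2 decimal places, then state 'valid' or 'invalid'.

α = atan 0.25 = 14.04°;  2α = 28.07°
edge 1: e_1 = (+6.49, +1.85);  n_1 = (+0.2741, -0.9617)
edge 4: e_4 = (-2.05, -0.95);  n_4 = (-0.4205, +0.9073)
∠(n_1, n_4) = 171.05°
δ = |180° − 171.05°| = 8.95°
8.95° ≤ 2α = 28.07°  →  valid

δ = 8.95°, valid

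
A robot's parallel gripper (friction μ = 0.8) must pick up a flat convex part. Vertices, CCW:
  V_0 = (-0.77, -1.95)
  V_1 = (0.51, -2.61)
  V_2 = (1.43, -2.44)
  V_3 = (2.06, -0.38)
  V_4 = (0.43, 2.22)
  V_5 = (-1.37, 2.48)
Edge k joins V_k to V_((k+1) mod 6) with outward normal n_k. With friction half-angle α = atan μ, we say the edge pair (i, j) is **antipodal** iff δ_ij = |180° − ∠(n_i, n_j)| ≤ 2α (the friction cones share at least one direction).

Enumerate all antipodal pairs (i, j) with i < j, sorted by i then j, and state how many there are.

α = atan 0.8 = 38.66°;  2α = 77.32°
n_0 = (-0.4583, -0.8888)
n_1 = (+0.1817, -0.9834)
n_2 = (+0.9563, -0.2925)
n_3 = (+0.8473, +0.5312)
n_4 = (+0.1430, +0.9897)
n_5 = (-0.9910, -0.1342)
  (0,1): δ = 142.25°  ·
  (0,2): δ = 79.73°  ·
  (0,3): δ = 30.64°  ✓
  (0,4): δ = 19.06°  ✓
  (0,5): δ = 124.99°  ·
  (1,2): δ = 117.47°  ·
  (1,3): δ = 68.38°  ✓
  (1,4): δ = 18.69°  ✓
  (1,5): δ = 87.24°  ·
  (2,3): δ = 130.91°  ·
  (2,4): δ = 81.21°  ·
  (2,5): δ = 24.72°  ✓
  (3,4): δ = 130.30°  ·
  (3,5): δ = 24.37°  ✓
  (4,5): δ = 74.07°  ✓
antipodal pairs: 7

count = 7; pairs: (0,3), (0,4), (1,3), (1,4), (2,5), (3,5), (4,5)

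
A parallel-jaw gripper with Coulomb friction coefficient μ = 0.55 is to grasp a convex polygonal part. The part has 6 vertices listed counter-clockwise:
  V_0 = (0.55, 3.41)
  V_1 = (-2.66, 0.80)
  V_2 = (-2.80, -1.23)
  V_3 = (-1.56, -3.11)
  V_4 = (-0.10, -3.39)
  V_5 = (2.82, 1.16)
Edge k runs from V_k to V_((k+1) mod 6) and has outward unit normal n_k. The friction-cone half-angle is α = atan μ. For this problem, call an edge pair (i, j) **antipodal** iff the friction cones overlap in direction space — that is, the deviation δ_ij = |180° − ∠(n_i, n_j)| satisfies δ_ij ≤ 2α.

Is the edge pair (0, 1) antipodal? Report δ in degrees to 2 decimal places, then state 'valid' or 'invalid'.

δ = 133.06°, invalid

α = atan 0.55 = 28.81°;  2α = 57.62°
edge 0: e_0 = (-3.21, -2.61);  n_0 = (-0.6309, +0.7759)
edge 1: e_1 = (-0.14, -2.03);  n_1 = (-0.9976, +0.0688)
∠(n_0, n_1) = 46.94°
δ = |180° − 46.94°| = 133.06°
133.06° > 2α = 57.62°  →  invalid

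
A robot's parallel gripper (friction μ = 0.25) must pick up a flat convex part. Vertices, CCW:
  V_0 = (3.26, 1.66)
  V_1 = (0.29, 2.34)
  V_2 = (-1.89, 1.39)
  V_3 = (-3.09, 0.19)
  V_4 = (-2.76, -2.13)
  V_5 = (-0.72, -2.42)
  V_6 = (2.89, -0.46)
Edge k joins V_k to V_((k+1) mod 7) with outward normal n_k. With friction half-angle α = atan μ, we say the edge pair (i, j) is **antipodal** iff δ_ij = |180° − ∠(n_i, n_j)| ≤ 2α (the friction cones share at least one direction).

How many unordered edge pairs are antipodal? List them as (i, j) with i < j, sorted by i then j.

count = 4; pairs: (0,4), (1,5), (2,5), (3,6)

α = atan 0.25 = 14.04°;  2α = 28.07°
n_0 = (+0.2232, +0.9748)
n_1 = (-0.3995, +0.9167)
n_2 = (-0.7071, +0.7071)
n_3 = (-0.9900, -0.1408)
n_4 = (-0.1407, -0.9900)
n_5 = (+0.4771, -0.8788)
n_6 = (+0.9851, -0.1719)
  (0,1): δ = 143.56°  ·
  (0,2): δ = 122.10°  ·
  (0,3): δ = 69.01°  ·
  (0,4): δ = 4.81°  ✓
  (0,5): δ = 41.40°  ·
  (0,6): δ = 93.00°  ·
  (1,2): δ = 158.55°  ·
  (1,3): δ = 105.45°  ·
  (1,4): δ = 31.64°  ·
  (1,5): δ = 4.95°  ✓
  (1,6): δ = 56.55°  ·
  (2,3): δ = 126.90°  ·
  (2,4): δ = 53.09°  ·
  (2,5): δ = 16.50°  ✓
  (2,6): δ = 35.10°  ·
  (3,4): δ = 106.19°  ·
  (3,5): δ = 69.60°  ·
  (3,6): δ = 18.00°  ✓
  (4,5): δ = 143.41°  ·
  (4,6): δ = 91.81°  ·
  (5,6): δ = 128.40°  ·
antipodal pairs: 4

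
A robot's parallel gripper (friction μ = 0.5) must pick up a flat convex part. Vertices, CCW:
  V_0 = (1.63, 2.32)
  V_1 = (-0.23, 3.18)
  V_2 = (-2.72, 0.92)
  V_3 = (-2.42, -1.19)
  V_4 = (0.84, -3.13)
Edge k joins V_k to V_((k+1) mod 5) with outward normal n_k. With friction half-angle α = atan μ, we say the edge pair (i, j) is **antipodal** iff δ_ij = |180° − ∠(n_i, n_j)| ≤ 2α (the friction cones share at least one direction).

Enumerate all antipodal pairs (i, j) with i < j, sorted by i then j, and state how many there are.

count = 3; pairs: (0,3), (1,4), (2,4)

α = atan 0.5 = 26.57°;  2α = 53.13°
n_0 = (+0.4197, +0.9077)
n_1 = (-0.6721, +0.7405)
n_2 = (-0.9900, -0.1408)
n_3 = (-0.5114, -0.8593)
n_4 = (+0.9897, -0.1435)
  (0,1): δ = 112.96°  ·
  (0,2): δ = 57.09°  ·
  (0,3): δ = 5.94°  ✓
  (0,4): δ = 106.57°  ·
  (1,2): δ = 124.14°  ·
  (1,3): δ = 72.98°  ·
  (1,4): δ = 39.52°  ✓
  (2,3): δ = 128.85°  ·
  (2,4): δ = 16.34°  ✓
  (3,4): δ = 67.49°  ·
antipodal pairs: 3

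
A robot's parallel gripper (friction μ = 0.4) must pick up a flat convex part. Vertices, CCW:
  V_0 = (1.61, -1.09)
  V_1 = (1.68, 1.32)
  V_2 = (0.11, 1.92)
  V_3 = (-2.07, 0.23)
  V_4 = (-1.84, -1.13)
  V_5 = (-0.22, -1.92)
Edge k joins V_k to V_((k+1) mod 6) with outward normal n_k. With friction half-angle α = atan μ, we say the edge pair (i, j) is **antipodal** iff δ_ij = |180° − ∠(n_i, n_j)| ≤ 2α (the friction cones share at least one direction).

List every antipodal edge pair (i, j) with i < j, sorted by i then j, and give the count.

count = 3; pairs: (0,3), (1,4), (2,5)

α = atan 0.4 = 21.80°;  2α = 43.60°
n_0 = (+0.9996, -0.0290)
n_1 = (+0.3570, +0.9341)
n_2 = (-0.6127, +0.7903)
n_3 = (-0.9860, -0.1667)
n_4 = (-0.4383, -0.8988)
n_5 = (+0.4131, -0.9107)
  (0,1): δ = 109.25°  ·
  (0,2): δ = 50.55°  ·
  (0,3): δ = 11.26°  ✓
  (0,4): δ = 65.67°  ·
  (0,5): δ = 116.06°  ·
  (1,2): δ = 121.30°  ·
  (1,3): δ = 59.49°  ·
  (1,4): δ = 5.08°  ✓
  (1,5): δ = 45.31°  ·
  (2,3): δ = 118.18°  ·
  (2,4): δ = 63.78°  ·
  (2,5): δ = 13.39°  ✓
  (3,4): δ = 125.60°  ·
  (3,5): δ = 75.20°  ·
  (4,5): δ = 129.61°  ·
antipodal pairs: 3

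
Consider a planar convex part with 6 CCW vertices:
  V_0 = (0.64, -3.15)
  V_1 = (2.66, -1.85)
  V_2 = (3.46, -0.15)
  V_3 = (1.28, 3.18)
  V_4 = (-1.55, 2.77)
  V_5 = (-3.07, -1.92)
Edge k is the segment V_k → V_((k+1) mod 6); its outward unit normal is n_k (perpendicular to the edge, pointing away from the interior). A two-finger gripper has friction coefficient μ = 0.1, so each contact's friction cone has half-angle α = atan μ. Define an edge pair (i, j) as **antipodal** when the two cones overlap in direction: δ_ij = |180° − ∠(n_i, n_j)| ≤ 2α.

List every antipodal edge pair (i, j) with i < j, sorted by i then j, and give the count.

count = 1; pairs: (1,4)

α = atan 0.1 = 5.71°;  2α = 11.42°
n_0 = (+0.5412, -0.8409)
n_1 = (+0.9048, -0.4258)
n_2 = (+0.8367, +0.5477)
n_3 = (-0.1434, +0.9897)
n_4 = (-0.9513, +0.3083)
n_5 = (-0.3147, -0.9492)
  (0,1): δ = 147.97°  ·
  (0,2): δ = 89.55°  ·
  (0,3): δ = 24.52°  ·
  (0,4): δ = 39.28°  ·
  (0,5): δ = 128.89°  ·
  (1,2): δ = 121.59°  ·
  (1,3): δ = 56.56°  ·
  (1,4): δ = 7.24°  ✓
  (1,5): δ = 96.86°  ·
  (2,3): δ = 114.97°  ·
  (2,4): δ = 51.17°  ·
  (2,5): δ = 38.45°  ·
  (3,4): δ = 116.20°  ·
  (3,5): δ = 26.59°  ·
  (4,5): δ = 90.39°  ·
antipodal pairs: 1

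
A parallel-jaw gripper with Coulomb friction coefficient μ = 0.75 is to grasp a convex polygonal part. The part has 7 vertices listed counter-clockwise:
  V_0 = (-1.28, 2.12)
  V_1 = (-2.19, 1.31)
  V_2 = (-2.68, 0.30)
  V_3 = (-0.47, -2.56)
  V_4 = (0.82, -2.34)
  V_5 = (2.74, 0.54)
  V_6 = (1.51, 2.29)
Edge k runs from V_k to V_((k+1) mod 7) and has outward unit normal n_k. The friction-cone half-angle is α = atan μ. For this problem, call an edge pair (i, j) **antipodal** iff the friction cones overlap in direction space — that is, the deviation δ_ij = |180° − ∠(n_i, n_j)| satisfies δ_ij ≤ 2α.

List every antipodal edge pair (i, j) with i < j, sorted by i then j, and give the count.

count = 11; pairs: (0,3), (0,4), (1,3), (1,4), (1,5), (2,4), (2,5), (2,6), (3,5), (3,6), (4,6)

α = atan 0.75 = 36.87°;  2α = 73.74°
n_0 = (-0.6649, +0.7470)
n_1 = (-0.8997, +0.4365)
n_2 = (-0.7913, -0.6114)
n_3 = (+0.1681, -0.9858)
n_4 = (+0.8321, -0.5547)
n_5 = (+0.8181, +0.5750)
n_6 = (-0.0608, +0.9981)
  (0,1): δ = 157.55°  ·
  (0,2): δ = 93.98°  ·
  (0,3): δ = 31.99°  ✓
  (0,4): δ = 14.64°  ✓
  (0,5): δ = 83.43°  ·
  (0,6): δ = 141.81°  ·
  (1,2): δ = 116.43°  ·
  (1,3): δ = 54.44°  ✓
  (1,4): δ = 7.81°  ✓
  (1,5): δ = 60.98°  ✓
  (1,6): δ = 119.37°  ·
  (2,3): δ = 118.02°  ·
  (2,4): δ = 71.38°  ✓
  (2,5): δ = 2.59°  ✓
  (2,6): δ = 55.79°  ✓
  (3,4): δ = 133.37°  ·
  (3,5): δ = 64.58°  ✓
  (3,6): δ = 6.19°  ✓
  (4,5): δ = 111.21°  ·
  (4,6): δ = 52.82°  ✓
  (5,6): δ = 121.61°  ·
antipodal pairs: 11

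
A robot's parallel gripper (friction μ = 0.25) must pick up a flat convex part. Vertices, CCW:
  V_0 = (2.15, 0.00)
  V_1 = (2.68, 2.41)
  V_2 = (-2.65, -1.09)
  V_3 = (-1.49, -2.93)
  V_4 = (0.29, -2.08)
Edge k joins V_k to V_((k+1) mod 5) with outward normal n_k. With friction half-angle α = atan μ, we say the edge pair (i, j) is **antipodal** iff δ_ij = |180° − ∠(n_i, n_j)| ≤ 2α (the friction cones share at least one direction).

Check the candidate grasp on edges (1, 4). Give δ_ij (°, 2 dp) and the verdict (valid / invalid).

δ = 14.90°, valid

α = atan 0.25 = 14.04°;  2α = 28.07°
edge 1: e_1 = (-5.33, -3.50);  n_1 = (-0.5489, +0.8359)
edge 4: e_4 = (+1.86, +2.08);  n_4 = (+0.7454, -0.6666)
∠(n_1, n_4) = 165.10°
δ = |180° − 165.10°| = 14.90°
14.90° ≤ 2α = 28.07°  →  valid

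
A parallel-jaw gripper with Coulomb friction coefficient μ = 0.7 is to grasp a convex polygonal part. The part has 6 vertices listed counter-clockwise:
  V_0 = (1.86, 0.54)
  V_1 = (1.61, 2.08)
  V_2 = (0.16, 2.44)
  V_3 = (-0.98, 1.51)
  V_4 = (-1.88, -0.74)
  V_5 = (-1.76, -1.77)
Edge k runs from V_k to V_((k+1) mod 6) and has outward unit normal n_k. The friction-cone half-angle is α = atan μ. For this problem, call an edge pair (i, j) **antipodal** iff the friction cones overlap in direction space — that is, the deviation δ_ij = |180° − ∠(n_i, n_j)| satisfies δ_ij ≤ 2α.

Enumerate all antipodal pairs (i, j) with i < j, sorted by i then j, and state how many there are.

count = 8; pairs: (0,2), (0,3), (0,4), (1,4), (1,5), (2,5), (3,5), (4,5)

α = atan 0.7 = 34.99°;  2α = 69.98°
n_0 = (+0.9871, +0.1602)
n_1 = (+0.2410, +0.9705)
n_2 = (-0.6321, +0.7749)
n_3 = (-0.9285, +0.3714)
n_4 = (-0.9933, -0.1157)
n_5 = (+0.5379, -0.8430)
  (0,1): δ = 113.16°  ·
  (0,2): δ = 60.01°  ✓
  (0,3): δ = 31.02°  ✓
  (0,4): δ = 2.58°  ✓
  (0,5): δ = 113.32°  ·
  (1,2): δ = 126.85°  ·
  (1,3): δ = 97.86°  ·
  (1,4): δ = 69.41°  ✓
  (1,5): δ = 46.49°  ✓
  (2,3): δ = 151.01°  ·
  (2,4): δ = 122.56°  ·
  (2,5): δ = 6.66°  ✓
  (3,4): δ = 151.55°  ·
  (3,5): δ = 35.66°  ✓
  (4,5): δ = 64.10°  ✓
antipodal pairs: 8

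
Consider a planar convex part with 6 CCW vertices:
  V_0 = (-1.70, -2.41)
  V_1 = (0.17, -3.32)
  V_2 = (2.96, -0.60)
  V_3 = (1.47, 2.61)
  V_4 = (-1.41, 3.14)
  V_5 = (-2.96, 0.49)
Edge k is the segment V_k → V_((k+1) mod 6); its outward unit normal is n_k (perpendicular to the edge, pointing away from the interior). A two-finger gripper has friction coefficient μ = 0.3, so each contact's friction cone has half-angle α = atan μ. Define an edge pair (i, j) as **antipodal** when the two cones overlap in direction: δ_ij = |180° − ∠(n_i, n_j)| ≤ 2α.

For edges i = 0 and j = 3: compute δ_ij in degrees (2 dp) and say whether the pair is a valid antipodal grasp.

α = atan 0.3 = 16.70°;  2α = 33.40°
edge 0: e_0 = (+1.87, -0.91);  n_0 = (-0.4376, -0.8992)
edge 3: e_3 = (-2.88, +0.53);  n_3 = (+0.1810, +0.9835)
∠(n_0, n_3) = 164.48°
δ = |180° − 164.48°| = 15.52°
15.52° ≤ 2α = 33.40°  →  valid

δ = 15.52°, valid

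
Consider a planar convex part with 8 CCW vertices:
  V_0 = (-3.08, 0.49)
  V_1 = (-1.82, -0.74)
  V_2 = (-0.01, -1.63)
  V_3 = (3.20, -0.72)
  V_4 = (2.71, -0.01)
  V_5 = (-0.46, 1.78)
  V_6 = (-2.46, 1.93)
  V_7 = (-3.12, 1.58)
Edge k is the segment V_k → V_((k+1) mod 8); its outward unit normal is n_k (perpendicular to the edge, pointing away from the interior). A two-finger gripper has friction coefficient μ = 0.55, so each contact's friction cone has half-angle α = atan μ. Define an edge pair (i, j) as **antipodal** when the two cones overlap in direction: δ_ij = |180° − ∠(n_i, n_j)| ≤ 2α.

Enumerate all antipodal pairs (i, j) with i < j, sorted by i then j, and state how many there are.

α = atan 0.55 = 28.81°;  2α = 57.62°
n_0 = (-0.6985, -0.7156)
n_1 = (-0.4413, -0.8974)
n_2 = (+0.2727, -0.9621)
n_3 = (+0.8230, +0.5680)
n_4 = (+0.4917, +0.8708)
n_5 = (+0.0748, +0.9972)
n_6 = (-0.4685, +0.8835)
n_7 = (-0.9993, -0.0367)
  (0,1): δ = 161.87°  ·
  (0,2): δ = 119.86°  ·
  (0,3): δ = 11.08°  ✓
  (0,4): δ = 14.86°  ✓
  (0,5): δ = 40.02°  ✓
  (0,6): δ = 72.25°  ·
  (0,7): δ = 136.41°  ·
  (1,2): δ = 137.99°  ·
  (1,3): δ = 29.20°  ✓
  (1,4): δ = 3.27°  ✓
  (1,5): δ = 21.89°  ✓
  (1,6): δ = 54.12°  ✓
  (1,7): δ = 118.29°  ·
  (2,3): δ = 71.22°  ·
  (2,4): δ = 45.28°  ✓
  (2,5): δ = 20.12°  ✓
  (2,6): δ = 12.11°  ✓
  (2,7): δ = 76.27°  ·
  (3,4): δ = 154.06°  ·
  (3,5): δ = 128.90°  ·
  (3,6): δ = 96.67°  ·
  (3,7): δ = 32.51°  ✓
  (4,5): δ = 154.84°  ·
  (4,6): δ = 122.61°  ·
  (4,7): δ = 58.45°  ·
  (5,6): δ = 147.77°  ·
  (5,7): δ = 83.61°  ·
  (6,7): δ = 115.84°  ·
antipodal pairs: 11

count = 11; pairs: (0,3), (0,4), (0,5), (1,3), (1,4), (1,5), (1,6), (2,4), (2,5), (2,6), (3,7)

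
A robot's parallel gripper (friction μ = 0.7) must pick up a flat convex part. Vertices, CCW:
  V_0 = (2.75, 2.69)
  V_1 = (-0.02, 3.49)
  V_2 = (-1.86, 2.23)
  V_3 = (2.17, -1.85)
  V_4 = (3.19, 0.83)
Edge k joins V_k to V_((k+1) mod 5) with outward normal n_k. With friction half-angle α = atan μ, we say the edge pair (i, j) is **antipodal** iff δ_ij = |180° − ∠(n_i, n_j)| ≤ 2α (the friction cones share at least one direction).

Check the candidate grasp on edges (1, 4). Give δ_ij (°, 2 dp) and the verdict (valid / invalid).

α = atan 0.7 = 34.99°;  2α = 69.98°
edge 1: e_1 = (-1.84, -1.26);  n_1 = (-0.5650, +0.8251)
edge 4: e_4 = (-0.44, +1.86);  n_4 = (+0.9731, +0.2302)
∠(n_1, n_4) = 111.09°
δ = |180° − 111.09°| = 68.91°
68.91° ≤ 2α = 69.98°  →  valid

δ = 68.91°, valid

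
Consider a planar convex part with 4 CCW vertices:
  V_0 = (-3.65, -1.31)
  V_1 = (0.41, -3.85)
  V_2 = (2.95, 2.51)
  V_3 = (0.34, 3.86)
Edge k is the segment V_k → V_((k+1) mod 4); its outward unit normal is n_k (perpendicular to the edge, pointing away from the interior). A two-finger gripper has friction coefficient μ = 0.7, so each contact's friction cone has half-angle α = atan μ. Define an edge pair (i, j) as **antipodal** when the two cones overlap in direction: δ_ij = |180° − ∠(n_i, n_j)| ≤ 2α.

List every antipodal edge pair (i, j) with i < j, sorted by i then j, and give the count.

count = 2; pairs: (0,2), (1,3)

α = atan 0.7 = 34.99°;  2α = 69.98°
n_0 = (-0.5304, -0.8478)
n_1 = (+0.9287, -0.3709)
n_2 = (+0.4594, +0.8882)
n_3 = (-0.7917, +0.6110)
  (0,1): δ = 79.74°  ·
  (0,2): δ = 4.68°  ✓
  (0,3): δ = 84.37°  ·
  (1,2): δ = 95.58°  ·
  (1,3): δ = 15.89°  ✓
  (2,3): δ = 100.31°  ·
antipodal pairs: 2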